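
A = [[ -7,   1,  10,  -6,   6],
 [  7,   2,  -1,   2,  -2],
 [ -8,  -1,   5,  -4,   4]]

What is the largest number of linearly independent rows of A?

Row reduce to echelon form.
R2 ← R2 + R1: [0, 3, 9, -4, 4]
R3 ← R3 − (8/7)·R1: [0, -15/7, -45/7, 20/7, -20/7]
R3 ← R3 + (5/7)·R2: [0, 0, 0, 0, 0]
Echelon form has 2 nonzero rows, so rank(A) = 2.
The rank gives the maximum number of linearly independent rows: 2.

2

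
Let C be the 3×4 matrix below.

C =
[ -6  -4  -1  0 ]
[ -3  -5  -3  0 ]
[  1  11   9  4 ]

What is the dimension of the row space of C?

3

Row reduce to echelon form.
R2 ← R2 − (1/2)·R1: [0, -3, -5/2, 0]
R3 ← R3 + (1/6)·R1: [0, 31/3, 53/6, 4]
R3 ← R3 + (31/9)·R2: [0, 0, 2/9, 4]
Echelon form has 3 nonzero rows, so rank(C) = 3.
The row space has dimension equal to the rank: 3.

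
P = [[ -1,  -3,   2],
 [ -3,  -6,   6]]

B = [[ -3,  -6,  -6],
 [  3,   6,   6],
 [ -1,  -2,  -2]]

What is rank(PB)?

1

First compute PB:
[[ -8, -16, -16],
 [-15, -30, -30]]
Now row reduce the product.
R2 ← R2 − (15/8)·R1: [0, 0, 0]
1 nonzero row, so rank(PB) = 1.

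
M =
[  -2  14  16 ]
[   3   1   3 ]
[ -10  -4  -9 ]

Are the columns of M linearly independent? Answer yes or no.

yes

Row reduce M to echelon form.
R2 ← R2 + (3/2)·R1: [0, 22, 27]
R3 ← R3 − (5)·R1: [0, -74, -89]
R3 ← R3 + (37/11)·R2: [0, 0, 20/11]
3 pivots among 3 columns.
Every column is a pivot column, so the columns are linearly independent.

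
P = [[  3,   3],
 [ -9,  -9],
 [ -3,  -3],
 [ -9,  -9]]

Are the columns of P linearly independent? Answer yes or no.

Row reduce P to echelon form.
R2 ← R2 + (3)·R1: [0, 0]
R3 ← R3 + R1: [0, 0]
R4 ← R4 + (3)·R1: [0, 0]
1 pivot among 2 columns.
Only 1 < 2 pivot columns, so the columns are linearly dependent.

no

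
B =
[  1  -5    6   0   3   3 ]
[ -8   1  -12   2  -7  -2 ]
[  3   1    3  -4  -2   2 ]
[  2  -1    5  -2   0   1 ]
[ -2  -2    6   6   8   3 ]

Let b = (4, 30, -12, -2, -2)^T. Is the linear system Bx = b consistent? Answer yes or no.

Row reduce the augmented matrix [B | b].
R2 ← R2 + (8)·R1: [0, -39, 36, 2, 17, 22, 62]
R3 ← R3 − (3)·R1: [0, 16, -15, -4, -11, -7, -24]
R4 ← R4 − (2)·R1: [0, 9, -7, -2, -6, -5, -10]
R5 ← R5 + (2)·R1: [0, -12, 18, 6, 14, 9, 6]
R3 ← R3 + (16/39)·R2: [0, 0, -3/13, -124/39, -157/39, 79/39, 56/39]
R4 ← R4 + (3/13)·R2: [0, 0, 17/13, -20/13, -27/13, 1/13, 56/13]
R5 ← R5 − (4/13)·R2: [0, 0, 90/13, 70/13, 114/13, 29/13, -170/13]
R4 ← R4 + (17/3)·R3: [0, 0, 0, -176/9, -224/9, 104/9, 112/9]
R5 ← R5 + (30)·R3: [0, 0, 0, -90, -112, 63, 30]
R5 ← R5 − (405/88)·R4: [0, 0, 0, 0, 28/11, 108/11, -300/11]
The echelon form has 5 nonzero rows, and every pivot lies in the first 6 columns, so rank(B) = rank([B|b]) = 5.
The system is consistent.

yes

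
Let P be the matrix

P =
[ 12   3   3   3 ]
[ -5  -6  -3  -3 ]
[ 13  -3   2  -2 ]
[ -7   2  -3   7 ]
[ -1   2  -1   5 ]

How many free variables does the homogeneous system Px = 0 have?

1

Row reduce to echelon form.
R2 ← R2 + (5/12)·R1: [0, -19/4, -7/4, -7/4]
R3 ← R3 − (13/12)·R1: [0, -25/4, -5/4, -21/4]
R4 ← R4 + (7/12)·R1: [0, 15/4, -5/4, 35/4]
R5 ← R5 + (1/12)·R1: [0, 9/4, -3/4, 21/4]
R3 ← R3 − (25/19)·R2: [0, 0, 20/19, -56/19]
R4 ← R4 + (15/19)·R2: [0, 0, -50/19, 140/19]
R5 ← R5 + (9/19)·R2: [0, 0, -30/19, 84/19]
R4 ← R4 + (5/2)·R3: [0, 0, 0, 0]
R5 ← R5 + (3/2)·R3: [0, 0, 0, 0]
3 nonzero rows, so rank(P) = 3.
P has 4 columns; by rank–nullity, nullity = 4 − 3 = 1.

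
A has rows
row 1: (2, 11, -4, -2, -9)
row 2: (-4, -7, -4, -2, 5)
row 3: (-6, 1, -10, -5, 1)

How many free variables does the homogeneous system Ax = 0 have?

2

Row reduce to echelon form.
R2 ← R2 + (2)·R1: [0, 15, -12, -6, -13]
R3 ← R3 + (3)·R1: [0, 34, -22, -11, -26]
R3 ← R3 − (34/15)·R2: [0, 0, 26/5, 13/5, 52/15]
3 nonzero rows, so rank(A) = 3.
A has 5 columns; by rank–nullity, nullity = 5 − 3 = 2.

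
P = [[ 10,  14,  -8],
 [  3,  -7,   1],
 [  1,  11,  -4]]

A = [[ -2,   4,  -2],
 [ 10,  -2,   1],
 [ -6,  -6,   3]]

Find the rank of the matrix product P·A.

2

First compute PA:
[[168,  60, -30],
 [-82,  20, -10],
 [132,   6,  -3]]
Now row reduce the product.
R2 ← R2 + (41/84)·R1: [0, 345/7, -345/14]
R3 ← R3 − (11/14)·R1: [0, -288/7, 144/7]
R3 ← R3 + (96/115)·R2: [0, 0, 0]
2 nonzero rows, so rank(PA) = 2.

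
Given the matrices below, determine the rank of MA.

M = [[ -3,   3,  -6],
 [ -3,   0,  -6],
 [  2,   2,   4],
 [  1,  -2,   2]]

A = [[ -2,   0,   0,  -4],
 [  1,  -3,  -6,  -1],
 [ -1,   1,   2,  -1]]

First compute MA:
[[ 15, -15, -30,  15],
 [ 12,  -6, -12,  18],
 [ -6,  -2,  -4, -14],
 [ -6,   8,  16,  -4]]
Now row reduce the product.
R2 ← R2 − (4/5)·R1: [0, 6, 12, 6]
R3 ← R3 + (2/5)·R1: [0, -8, -16, -8]
R4 ← R4 + (2/5)·R1: [0, 2, 4, 2]
R3 ← R3 + (4/3)·R2: [0, 0, 0, 0]
R4 ← R4 − (1/3)·R2: [0, 0, 0, 0]
2 nonzero rows, so rank(MA) = 2.

2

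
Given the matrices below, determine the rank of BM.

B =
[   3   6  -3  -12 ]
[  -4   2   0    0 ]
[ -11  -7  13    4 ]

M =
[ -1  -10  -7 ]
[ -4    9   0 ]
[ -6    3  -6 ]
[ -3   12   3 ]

2

First compute BM:
[[ 27, -129, -39],
 [ -4,  58,  28],
 [-51, 134,  11]]
Now row reduce the product.
R2 ← R2 + (4/27)·R1: [0, 350/9, 200/9]
R3 ← R3 + (17/9)·R1: [0, -329/3, -188/3]
R3 ← R3 + (141/50)·R2: [0, 0, 0]
2 nonzero rows, so rank(BM) = 2.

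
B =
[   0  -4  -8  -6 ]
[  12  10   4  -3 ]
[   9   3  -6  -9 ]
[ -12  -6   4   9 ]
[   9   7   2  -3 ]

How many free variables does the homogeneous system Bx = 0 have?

Row reduce to echelon form.
Swap R1 ↔ R2
R3 ← R3 − (3/4)·R1: [0, -9/2, -9, -27/4]
R4 ← R4 + R1: [0, 4, 8, 6]
R5 ← R5 − (3/4)·R1: [0, -1/2, -1, -3/4]
R3 ← R3 − (9/8)·R2: [0, 0, 0, 0]
R4 ← R4 + R2: [0, 0, 0, 0]
R5 ← R5 − (1/8)·R2: [0, 0, 0, 0]
2 nonzero rows, so rank(B) = 2.
B has 4 columns; by rank–nullity, nullity = 4 − 2 = 2.

2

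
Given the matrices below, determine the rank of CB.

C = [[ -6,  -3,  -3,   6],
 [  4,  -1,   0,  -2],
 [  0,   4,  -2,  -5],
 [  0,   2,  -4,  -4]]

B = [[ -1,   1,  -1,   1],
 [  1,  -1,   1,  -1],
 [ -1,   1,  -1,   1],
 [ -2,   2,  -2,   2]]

First compute CB:
[[ -6,   6,  -6,   6],
 [ -1,   1,  -1,   1],
 [ 16, -16,  16, -16],
 [ 14, -14,  14, -14]]
Now row reduce the product.
R2 ← R2 − (1/6)·R1: [0, 0, 0, 0]
R3 ← R3 + (8/3)·R1: [0, 0, 0, 0]
R4 ← R4 + (7/3)·R1: [0, 0, 0, 0]
1 nonzero row, so rank(CB) = 1.

1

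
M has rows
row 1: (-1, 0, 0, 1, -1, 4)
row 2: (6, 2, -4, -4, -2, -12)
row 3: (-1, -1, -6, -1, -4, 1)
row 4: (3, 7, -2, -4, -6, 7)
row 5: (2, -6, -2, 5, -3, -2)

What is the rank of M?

Row reduce to echelon form.
R2 ← R2 + (6)·R1: [0, 2, -4, 2, -8, 12]
R3 ← R3 − R1: [0, -1, -6, -2, -3, -3]
R4 ← R4 + (3)·R1: [0, 7, -2, -1, -9, 19]
R5 ← R5 + (2)·R1: [0, -6, -2, 7, -5, 6]
R3 ← R3 + (1/2)·R2: [0, 0, -8, -1, -7, 3]
R4 ← R4 − (7/2)·R2: [0, 0, 12, -8, 19, -23]
R5 ← R5 + (3)·R2: [0, 0, -14, 13, -29, 42]
R4 ← R4 + (3/2)·R3: [0, 0, 0, -19/2, 17/2, -37/2]
R5 ← R5 − (7/4)·R3: [0, 0, 0, 59/4, -67/4, 147/4]
R5 ← R5 + (59/38)·R4: [0, 0, 0, 0, -135/38, 305/38]
Echelon form has 5 nonzero rows, so rank(M) = 5.

5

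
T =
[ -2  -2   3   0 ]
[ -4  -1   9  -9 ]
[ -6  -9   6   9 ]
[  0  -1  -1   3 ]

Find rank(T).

Row reduce to echelon form.
R2 ← R2 − (2)·R1: [0, 3, 3, -9]
R3 ← R3 − (3)·R1: [0, -3, -3, 9]
R3 ← R3 + R2: [0, 0, 0, 0]
R4 ← R4 + (1/3)·R2: [0, 0, 0, 0]
Echelon form has 2 nonzero rows, so rank(T) = 2.

2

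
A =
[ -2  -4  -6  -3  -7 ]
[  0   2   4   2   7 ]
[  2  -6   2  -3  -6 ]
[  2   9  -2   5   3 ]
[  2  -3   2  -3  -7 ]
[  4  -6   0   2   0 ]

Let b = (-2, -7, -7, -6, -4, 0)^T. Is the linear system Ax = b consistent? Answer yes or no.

Row reduce the augmented matrix [A | b].
R3 ← R3 + R1: [0, -10, -4, -6, -13, -9]
R4 ← R4 + R1: [0, 5, -8, 2, -4, -8]
R5 ← R5 + R1: [0, -7, -4, -6, -14, -6]
R6 ← R6 + (2)·R1: [0, -14, -12, -4, -14, -4]
R3 ← R3 + (5)·R2: [0, 0, 16, 4, 22, -44]
R4 ← R4 − (5/2)·R2: [0, 0, -18, -3, -43/2, 19/2]
R5 ← R5 + (7/2)·R2: [0, 0, 10, 1, 21/2, -61/2]
R6 ← R6 + (7)·R2: [0, 0, 16, 10, 35, -53]
R4 ← R4 + (9/8)·R3: [0, 0, 0, 3/2, 13/4, -40]
R5 ← R5 − (5/8)·R3: [0, 0, 0, -3/2, -13/4, -3]
R6 ← R6 − R3: [0, 0, 0, 6, 13, -9]
R5 ← R5 + R4: [0, 0, 0, 0, 0, -43]
R6 ← R6 − (4)·R4: [0, 0, 0, 0, 0, 151]
R6 ← R6 + (151/43)·R5: [0, 0, 0, 0, 0, 0]
The echelon form has 5 nonzero rows; the last pivot sits in the augmented column, so rank(A) = 4 but rank([A|b]) = 5.
Since the ranks differ, the system is inconsistent.

no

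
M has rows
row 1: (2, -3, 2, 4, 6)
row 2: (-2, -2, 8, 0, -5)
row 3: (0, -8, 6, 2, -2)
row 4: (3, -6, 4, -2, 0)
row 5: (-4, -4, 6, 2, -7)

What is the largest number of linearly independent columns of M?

Row reduce to echelon form.
R2 ← R2 + R1: [0, -5, 10, 4, 1]
R4 ← R4 − (3/2)·R1: [0, -3/2, 1, -8, -9]
R5 ← R5 + (2)·R1: [0, -10, 10, 10, 5]
R3 ← R3 − (8/5)·R2: [0, 0, -10, -22/5, -18/5]
R4 ← R4 − (3/10)·R2: [0, 0, -2, -46/5, -93/10]
R5 ← R5 − (2)·R2: [0, 0, -10, 2, 3]
R4 ← R4 − (1/5)·R3: [0, 0, 0, -208/25, -429/50]
R5 ← R5 − R3: [0, 0, 0, 32/5, 33/5]
R5 ← R5 + (10/13)·R4: [0, 0, 0, 0, 0]
Echelon form has 4 nonzero rows, so rank(M) = 4.
The rank gives the maximum number of linearly independent columns: 4.

4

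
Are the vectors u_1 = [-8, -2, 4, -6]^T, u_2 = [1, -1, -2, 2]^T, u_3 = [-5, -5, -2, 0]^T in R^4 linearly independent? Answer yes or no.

no

Form the matrix with these vectors as rows and row reduce.
R2 ← R2 + (1/8)·R1: [0, -5/4, -3/2, 5/4]
R3 ← R3 − (5/8)·R1: [0, -15/4, -9/2, 15/4]
R3 ← R3 − (3)·R2: [0, 0, 0, 0]
2 nonzero rows, so the 3 vectors span a space of dimension 2.
Since 2 < 3, the vectors are linearly dependent.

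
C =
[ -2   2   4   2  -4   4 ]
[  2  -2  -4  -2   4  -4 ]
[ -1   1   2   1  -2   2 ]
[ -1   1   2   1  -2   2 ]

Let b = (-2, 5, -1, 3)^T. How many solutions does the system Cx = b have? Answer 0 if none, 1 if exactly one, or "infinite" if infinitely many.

0

Row reduce the augmented matrix [C | b].
R2 ← R2 + R1: [0, 0, 0, 0, 0, 0, 3]
R3 ← R3 − (1/2)·R1: [0, 0, 0, 0, 0, 0, 0]
R4 ← R4 − (1/2)·R1: [0, 0, 0, 0, 0, 0, 4]
R4 ← R4 − (4/3)·R2: [0, 0, 0, 0, 0, 0, 0]
The echelon form has 2 nonzero rows; the last pivot sits in the augmented column, so rank(C) = 1 but rank([C|b]) = 2.
Since the ranks differ, the system is inconsistent.
It has no solutions.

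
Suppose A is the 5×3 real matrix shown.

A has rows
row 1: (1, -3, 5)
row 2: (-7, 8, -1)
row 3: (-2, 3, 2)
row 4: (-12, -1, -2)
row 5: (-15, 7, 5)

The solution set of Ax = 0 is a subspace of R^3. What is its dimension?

Row reduce to echelon form.
R2 ← R2 + (7)·R1: [0, -13, 34]
R3 ← R3 + (2)·R1: [0, -3, 12]
R4 ← R4 + (12)·R1: [0, -37, 58]
R5 ← R5 + (15)·R1: [0, -38, 80]
R3 ← R3 − (3/13)·R2: [0, 0, 54/13]
R4 ← R4 − (37/13)·R2: [0, 0, -504/13]
R5 ← R5 − (38/13)·R2: [0, 0, -252/13]
R4 ← R4 + (28/3)·R3: [0, 0, 0]
R5 ← R5 + (14/3)·R3: [0, 0, 0]
3 nonzero rows, so rank(A) = 3.
A has 3 columns; by rank–nullity, nullity = 3 − 3 = 0.

0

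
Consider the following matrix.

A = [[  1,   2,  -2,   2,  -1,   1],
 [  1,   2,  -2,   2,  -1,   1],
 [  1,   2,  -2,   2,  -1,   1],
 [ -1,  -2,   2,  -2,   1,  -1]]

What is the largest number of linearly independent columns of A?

Row reduce to echelon form.
R2 ← R2 − R1: [0, 0, 0, 0, 0, 0]
R3 ← R3 − R1: [0, 0, 0, 0, 0, 0]
R4 ← R4 + R1: [0, 0, 0, 0, 0, 0]
Echelon form has 1 nonzero row, so rank(A) = 1.
The rank gives the maximum number of linearly independent columns: 1.

1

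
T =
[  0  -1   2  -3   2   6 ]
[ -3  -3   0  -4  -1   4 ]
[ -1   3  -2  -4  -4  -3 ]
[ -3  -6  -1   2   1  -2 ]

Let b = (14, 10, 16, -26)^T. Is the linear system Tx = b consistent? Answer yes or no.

Row reduce the augmented matrix [T | b].
Swap R1 ↔ R2
R3 ← R3 − (1/3)·R1: [0, 4, -2, -8/3, -11/3, -13/3, 38/3]
R4 ← R4 − R1: [0, -3, -1, 6, 2, -6, -36]
R3 ← R3 + (4)·R2: [0, 0, 6, -44/3, 13/3, 59/3, 206/3]
R4 ← R4 − (3)·R2: [0, 0, -7, 15, -4, -24, -78]
R4 ← R4 + (7/6)·R3: [0, 0, 0, -19/9, 19/18, -19/18, 19/9]
The echelon form has 4 nonzero rows, and every pivot lies in the first 6 columns, so rank(T) = rank([T|b]) = 4.
The system is consistent.

yes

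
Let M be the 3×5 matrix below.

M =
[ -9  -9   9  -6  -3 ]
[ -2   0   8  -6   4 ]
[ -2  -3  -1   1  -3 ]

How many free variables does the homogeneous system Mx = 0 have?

Row reduce to echelon form.
R2 ← R2 − (2/9)·R1: [0, 2, 6, -14/3, 14/3]
R3 ← R3 − (2/9)·R1: [0, -1, -3, 7/3, -7/3]
R3 ← R3 + (1/2)·R2: [0, 0, 0, 0, 0]
2 nonzero rows, so rank(M) = 2.
M has 5 columns; by rank–nullity, nullity = 5 − 2 = 3.

3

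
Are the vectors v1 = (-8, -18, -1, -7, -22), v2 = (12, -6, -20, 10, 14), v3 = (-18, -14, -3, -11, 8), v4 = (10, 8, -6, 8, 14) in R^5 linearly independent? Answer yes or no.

Form the matrix with these vectors as rows and row reduce.
R2 ← R2 + (3/2)·R1: [0, -33, -43/2, -1/2, -19]
R3 ← R3 − (9/4)·R1: [0, 53/2, -3/4, 19/4, 115/2]
R4 ← R4 + (5/4)·R1: [0, -29/2, -29/4, -3/4, -27/2]
R3 ← R3 + (53/66)·R2: [0, 0, -1189/66, 287/66, 1394/33]
R4 ← R4 − (29/66)·R2: [0, 0, 145/66, -35/66, -170/33]
R4 ← R4 + (5/41)·R3: [0, 0, 0, 0, 0]
3 nonzero rows, so the 4 vectors span a space of dimension 3.
Since 3 < 4, the vectors are linearly dependent.

no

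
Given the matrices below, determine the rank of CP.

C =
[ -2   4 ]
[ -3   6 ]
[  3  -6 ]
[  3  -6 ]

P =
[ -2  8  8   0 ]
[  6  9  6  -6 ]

1

First compute CP:
[[ 28,  20,   8, -24],
 [ 42,  30,  12, -36],
 [-42, -30, -12,  36],
 [-42, -30, -12,  36]]
Now row reduce the product.
R2 ← R2 − (3/2)·R1: [0, 0, 0, 0]
R3 ← R3 + (3/2)·R1: [0, 0, 0, 0]
R4 ← R4 + (3/2)·R1: [0, 0, 0, 0]
1 nonzero row, so rank(CP) = 1.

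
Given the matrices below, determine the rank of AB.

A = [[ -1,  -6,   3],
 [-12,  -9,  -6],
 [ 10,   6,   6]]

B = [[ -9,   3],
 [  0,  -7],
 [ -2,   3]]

First compute AB:
[[  3,  48],
 [120,   9],
 [-102,   6]]
Now row reduce the product.
R2 ← R2 − (40)·R1: [0, -1911]
R3 ← R3 + (34)·R1: [0, 1638]
R3 ← R3 + (6/7)·R2: [0, 0]
2 nonzero rows, so rank(AB) = 2.

2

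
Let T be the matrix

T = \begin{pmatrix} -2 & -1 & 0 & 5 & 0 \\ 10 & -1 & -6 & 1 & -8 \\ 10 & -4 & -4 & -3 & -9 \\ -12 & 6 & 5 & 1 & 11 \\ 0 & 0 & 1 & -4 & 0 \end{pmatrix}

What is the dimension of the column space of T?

4

Row reduce to echelon form.
R2 ← R2 + (5)·R1: [0, -6, -6, 26, -8]
R3 ← R3 + (5)·R1: [0, -9, -4, 22, -9]
R4 ← R4 − (6)·R1: [0, 12, 5, -29, 11]
R3 ← R3 − (3/2)·R2: [0, 0, 5, -17, 3]
R4 ← R4 + (2)·R2: [0, 0, -7, 23, -5]
R4 ← R4 + (7/5)·R3: [0, 0, 0, -4/5, -4/5]
R5 ← R5 − (1/5)·R3: [0, 0, 0, -3/5, -3/5]
R5 ← R5 − (3/4)·R4: [0, 0, 0, 0, 0]
Echelon form has 4 nonzero rows, so rank(T) = 4.
The column space has dimension equal to the rank: 4.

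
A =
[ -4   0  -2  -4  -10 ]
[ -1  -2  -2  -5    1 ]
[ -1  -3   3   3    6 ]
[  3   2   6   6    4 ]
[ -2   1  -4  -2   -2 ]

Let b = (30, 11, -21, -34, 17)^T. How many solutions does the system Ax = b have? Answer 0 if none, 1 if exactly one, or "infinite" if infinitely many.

Row reduce the augmented matrix [A | b].
R2 ← R2 − (1/4)·R1: [0, -2, -3/2, -4, 7/2, 7/2]
R3 ← R3 − (1/4)·R1: [0, -3, 7/2, 4, 17/2, -57/2]
R4 ← R4 + (3/4)·R1: [0, 2, 9/2, 3, -7/2, -23/2]
R5 ← R5 − (1/2)·R1: [0, 1, -3, 0, 3, 2]
R3 ← R3 − (3/2)·R2: [0, 0, 23/4, 10, 13/4, -135/4]
R4 ← R4 + R2: [0, 0, 3, -1, 0, -8]
R5 ← R5 + (1/2)·R2: [0, 0, -15/4, -2, 19/4, 15/4]
R4 ← R4 − (12/23)·R3: [0, 0, 0, -143/23, -39/23, 221/23]
R5 ← R5 + (15/23)·R3: [0, 0, 0, 104/23, 158/23, -420/23]
R5 ← R5 + (8/11)·R4: [0, 0, 0, 0, 62/11, -124/11]
The echelon form has 5 nonzero rows, and every pivot lies in the first 5 columns, so rank(A) = rank([A|b]) = 5.
The system is consistent.
rank = 5 = number of unknowns, so the solution is unique.

1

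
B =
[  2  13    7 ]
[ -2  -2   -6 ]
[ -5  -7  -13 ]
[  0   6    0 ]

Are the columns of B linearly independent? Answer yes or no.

Row reduce B to echelon form.
R2 ← R2 + R1: [0, 11, 1]
R3 ← R3 + (5/2)·R1: [0, 51/2, 9/2]
R3 ← R3 − (51/22)·R2: [0, 0, 24/11]
R4 ← R4 − (6/11)·R2: [0, 0, -6/11]
R4 ← R4 + (1/4)·R3: [0, 0, 0]
3 pivots among 3 columns.
Every column is a pivot column, so the columns are linearly independent.

yes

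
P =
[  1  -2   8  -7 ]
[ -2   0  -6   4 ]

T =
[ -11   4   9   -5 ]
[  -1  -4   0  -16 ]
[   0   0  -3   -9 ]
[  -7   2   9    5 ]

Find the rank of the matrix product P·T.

2

First compute PT:
[[ 40,  -2, -78, -80],
 [ -6,   0,  36,  84]]
Now row reduce the product.
R2 ← R2 + (3/20)·R1: [0, -3/10, 243/10, 72]
2 nonzero rows, so rank(PT) = 2.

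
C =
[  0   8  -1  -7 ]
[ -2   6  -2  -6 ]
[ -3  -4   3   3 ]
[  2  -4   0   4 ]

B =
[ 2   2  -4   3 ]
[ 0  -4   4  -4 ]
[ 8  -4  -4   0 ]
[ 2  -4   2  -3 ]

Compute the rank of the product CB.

2

First compute CB:
[[-22,   0,  22, -11],
 [-32,   4,  28, -12],
 [ 24, -14, -10,  -2],
 [ 12,   4, -16,  10]]
Now row reduce the product.
R2 ← R2 − (16/11)·R1: [0, 4, -4, 4]
R3 ← R3 + (12/11)·R1: [0, -14, 14, -14]
R4 ← R4 + (6/11)·R1: [0, 4, -4, 4]
R3 ← R3 + (7/2)·R2: [0, 0, 0, 0]
R4 ← R4 − R2: [0, 0, 0, 0]
2 nonzero rows, so rank(CB) = 2.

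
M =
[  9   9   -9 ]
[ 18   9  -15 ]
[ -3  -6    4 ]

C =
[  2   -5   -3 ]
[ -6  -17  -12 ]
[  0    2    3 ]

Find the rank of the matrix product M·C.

2

First compute MC:
[[-36, -216, -162],
 [-18, -273, -207],
 [ 30, 125,  93]]
Now row reduce the product.
R2 ← R2 − (1/2)·R1: [0, -165, -126]
R3 ← R3 + (5/6)·R1: [0, -55, -42]
R3 ← R3 − (1/3)·R2: [0, 0, 0]
2 nonzero rows, so rank(MC) = 2.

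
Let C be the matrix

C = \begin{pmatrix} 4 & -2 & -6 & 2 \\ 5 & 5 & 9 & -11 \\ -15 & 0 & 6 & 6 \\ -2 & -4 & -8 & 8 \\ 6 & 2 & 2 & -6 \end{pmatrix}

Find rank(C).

Row reduce to echelon form.
R2 ← R2 − (5/4)·R1: [0, 15/2, 33/2, -27/2]
R3 ← R3 + (15/4)·R1: [0, -15/2, -33/2, 27/2]
R4 ← R4 + (1/2)·R1: [0, -5, -11, 9]
R5 ← R5 − (3/2)·R1: [0, 5, 11, -9]
R3 ← R3 + R2: [0, 0, 0, 0]
R4 ← R4 + (2/3)·R2: [0, 0, 0, 0]
R5 ← R5 − (2/3)·R2: [0, 0, 0, 0]
Echelon form has 2 nonzero rows, so rank(C) = 2.

2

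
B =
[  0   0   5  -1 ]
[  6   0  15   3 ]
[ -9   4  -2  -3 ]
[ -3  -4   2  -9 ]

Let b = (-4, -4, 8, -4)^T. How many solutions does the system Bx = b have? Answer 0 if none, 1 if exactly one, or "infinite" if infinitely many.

0

Row reduce the augmented matrix [B | b].
Swap R1 ↔ R2
R3 ← R3 + (3/2)·R1: [0, 4, 41/2, 3/2, 2]
R4 ← R4 + (1/2)·R1: [0, -4, 19/2, -15/2, -6]
Swap R2 ↔ R3
R4 ← R4 + R2: [0, 0, 30, -6, -4]
R4 ← R4 − (6)·R3: [0, 0, 0, 0, 20]
The echelon form has 4 nonzero rows; the last pivot sits in the augmented column, so rank(B) = 3 but rank([B|b]) = 4.
Since the ranks differ, the system is inconsistent.
It has no solutions.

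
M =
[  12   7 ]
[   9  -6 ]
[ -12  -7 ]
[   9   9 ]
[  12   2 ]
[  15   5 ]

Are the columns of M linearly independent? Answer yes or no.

Row reduce M to echelon form.
R2 ← R2 − (3/4)·R1: [0, -45/4]
R3 ← R3 + R1: [0, 0]
R4 ← R4 − (3/4)·R1: [0, 15/4]
R5 ← R5 − R1: [0, -5]
R6 ← R6 − (5/4)·R1: [0, -15/4]
R4 ← R4 + (1/3)·R2: [0, 0]
R5 ← R5 − (4/9)·R2: [0, 0]
R6 ← R6 − (1/3)·R2: [0, 0]
2 pivots among 2 columns.
Every column is a pivot column, so the columns are linearly independent.

yes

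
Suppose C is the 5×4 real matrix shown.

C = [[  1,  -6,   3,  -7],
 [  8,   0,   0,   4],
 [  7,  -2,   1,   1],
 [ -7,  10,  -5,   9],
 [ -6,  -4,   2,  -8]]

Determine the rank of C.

Row reduce to echelon form.
R2 ← R2 − (8)·R1: [0, 48, -24, 60]
R3 ← R3 − (7)·R1: [0, 40, -20, 50]
R4 ← R4 + (7)·R1: [0, -32, 16, -40]
R5 ← R5 + (6)·R1: [0, -40, 20, -50]
R3 ← R3 − (5/6)·R2: [0, 0, 0, 0]
R4 ← R4 + (2/3)·R2: [0, 0, 0, 0]
R5 ← R5 + (5/6)·R2: [0, 0, 0, 0]
Echelon form has 2 nonzero rows, so rank(C) = 2.

2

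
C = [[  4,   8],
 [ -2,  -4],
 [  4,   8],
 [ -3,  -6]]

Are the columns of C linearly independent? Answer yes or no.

Row reduce C to echelon form.
R2 ← R2 + (1/2)·R1: [0, 0]
R3 ← R3 − R1: [0, 0]
R4 ← R4 + (3/4)·R1: [0, 0]
1 pivot among 2 columns.
Only 1 < 2 pivot columns, so the columns are linearly dependent.

no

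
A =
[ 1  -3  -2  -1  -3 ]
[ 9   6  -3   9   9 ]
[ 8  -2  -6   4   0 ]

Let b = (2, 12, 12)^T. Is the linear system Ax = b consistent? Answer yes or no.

yes

Row reduce the augmented matrix [A | b].
R2 ← R2 − (9)·R1: [0, 33, 15, 18, 36, -6]
R3 ← R3 − (8)·R1: [0, 22, 10, 12, 24, -4]
R3 ← R3 − (2/3)·R2: [0, 0, 0, 0, 0, 0]
The echelon form has 2 nonzero rows, and every pivot lies in the first 5 columns, so rank(A) = rank([A|b]) = 2.
The system is consistent.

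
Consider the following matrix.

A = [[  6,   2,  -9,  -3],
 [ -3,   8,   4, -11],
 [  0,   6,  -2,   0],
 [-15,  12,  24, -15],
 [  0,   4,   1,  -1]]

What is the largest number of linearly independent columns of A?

Row reduce to echelon form.
R2 ← R2 + (1/2)·R1: [0, 9, -1/2, -25/2]
R4 ← R4 + (5/2)·R1: [0, 17, 3/2, -45/2]
R3 ← R3 − (2/3)·R2: [0, 0, -5/3, 25/3]
R4 ← R4 − (17/9)·R2: [0, 0, 22/9, 10/9]
R5 ← R5 − (4/9)·R2: [0, 0, 11/9, 41/9]
R4 ← R4 + (22/15)·R3: [0, 0, 0, 40/3]
R5 ← R5 + (11/15)·R3: [0, 0, 0, 32/3]
R5 ← R5 − (4/5)·R4: [0, 0, 0, 0]
Echelon form has 4 nonzero rows, so rank(A) = 4.
The rank gives the maximum number of linearly independent columns: 4.

4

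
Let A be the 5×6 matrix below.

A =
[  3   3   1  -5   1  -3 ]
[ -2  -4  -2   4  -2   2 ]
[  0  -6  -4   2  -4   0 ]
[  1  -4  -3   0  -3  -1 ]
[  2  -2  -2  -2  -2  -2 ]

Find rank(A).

Row reduce to echelon form.
R2 ← R2 + (2/3)·R1: [0, -2, -4/3, 2/3, -4/3, 0]
R4 ← R4 − (1/3)·R1: [0, -5, -10/3, 5/3, -10/3, 0]
R5 ← R5 − (2/3)·R1: [0, -4, -8/3, 4/3, -8/3, 0]
R3 ← R3 − (3)·R2: [0, 0, 0, 0, 0, 0]
R4 ← R4 − (5/2)·R2: [0, 0, 0, 0, 0, 0]
R5 ← R5 − (2)·R2: [0, 0, 0, 0, 0, 0]
Echelon form has 2 nonzero rows, so rank(A) = 2.

2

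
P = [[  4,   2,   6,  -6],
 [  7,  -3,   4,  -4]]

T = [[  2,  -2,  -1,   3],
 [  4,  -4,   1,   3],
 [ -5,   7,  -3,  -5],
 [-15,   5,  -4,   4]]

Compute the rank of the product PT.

First compute PT:
[[ 76,  -4,   4, -36],
 [ 42,   6,  -6, -24]]
Now row reduce the product.
R2 ← R2 − (21/38)·R1: [0, 156/19, -156/19, -78/19]
2 nonzero rows, so rank(PT) = 2.

2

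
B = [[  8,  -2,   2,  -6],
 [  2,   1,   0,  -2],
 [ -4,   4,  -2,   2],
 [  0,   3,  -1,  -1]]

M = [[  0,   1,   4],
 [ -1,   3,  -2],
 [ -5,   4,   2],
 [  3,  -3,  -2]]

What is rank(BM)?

First compute BM:
[[-26,  28,  52],
 [ -7,  11,  10],
 [ 12,  -6, -32],
 [ -1,   8,  -6]]
Now row reduce the product.
R2 ← R2 − (7/26)·R1: [0, 45/13, -4]
R3 ← R3 + (6/13)·R1: [0, 90/13, -8]
R4 ← R4 − (1/26)·R1: [0, 90/13, -8]
R3 ← R3 − (2)·R2: [0, 0, 0]
R4 ← R4 − (2)·R2: [0, 0, 0]
2 nonzero rows, so rank(BM) = 2.

2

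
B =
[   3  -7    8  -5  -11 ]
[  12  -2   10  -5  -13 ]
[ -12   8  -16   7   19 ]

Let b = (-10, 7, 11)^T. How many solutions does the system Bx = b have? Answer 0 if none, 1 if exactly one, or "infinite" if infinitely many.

Row reduce the augmented matrix [B | b].
R2 ← R2 − (4)·R1: [0, 26, -22, 15, 31, 47]
R3 ← R3 + (4)·R1: [0, -20, 16, -13, -25, -29]
R3 ← R3 + (10/13)·R2: [0, 0, -12/13, -19/13, -15/13, 93/13]
The echelon form has 3 nonzero rows, and every pivot lies in the first 5 columns, so rank(B) = rank([B|b]) = 3.
The system is consistent.
rank = 3 < 5 unknowns, so there are infinitely many solutions.

infinite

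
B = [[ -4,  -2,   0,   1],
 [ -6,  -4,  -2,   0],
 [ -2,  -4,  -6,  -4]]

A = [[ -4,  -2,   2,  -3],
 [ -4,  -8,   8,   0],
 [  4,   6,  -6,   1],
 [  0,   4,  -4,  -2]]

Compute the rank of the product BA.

First compute BA:
[[ 24,  28, -28,  10],
 [ 32,  32, -32,  16],
 [  0, -16,  16,   8]]
Now row reduce the product.
R2 ← R2 − (4/3)·R1: [0, -16/3, 16/3, 8/3]
R3 ← R3 − (3)·R2: [0, 0, 0, 0]
2 nonzero rows, so rank(BA) = 2.

2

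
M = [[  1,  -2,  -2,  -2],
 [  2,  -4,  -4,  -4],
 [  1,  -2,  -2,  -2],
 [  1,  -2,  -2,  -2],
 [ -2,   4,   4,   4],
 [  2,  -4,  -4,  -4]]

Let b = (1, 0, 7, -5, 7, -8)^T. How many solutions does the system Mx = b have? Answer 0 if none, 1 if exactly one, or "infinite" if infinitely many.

Row reduce the augmented matrix [M | b].
R2 ← R2 − (2)·R1: [0, 0, 0, 0, -2]
R3 ← R3 − R1: [0, 0, 0, 0, 6]
R4 ← R4 − R1: [0, 0, 0, 0, -6]
R5 ← R5 + (2)·R1: [0, 0, 0, 0, 9]
R6 ← R6 − (2)·R1: [0, 0, 0, 0, -10]
R3 ← R3 + (3)·R2: [0, 0, 0, 0, 0]
R4 ← R4 − (3)·R2: [0, 0, 0, 0, 0]
R5 ← R5 + (9/2)·R2: [0, 0, 0, 0, 0]
R6 ← R6 − (5)·R2: [0, 0, 0, 0, 0]
The echelon form has 2 nonzero rows; the last pivot sits in the augmented column, so rank(M) = 1 but rank([M|b]) = 2.
Since the ranks differ, the system is inconsistent.
It has no solutions.

0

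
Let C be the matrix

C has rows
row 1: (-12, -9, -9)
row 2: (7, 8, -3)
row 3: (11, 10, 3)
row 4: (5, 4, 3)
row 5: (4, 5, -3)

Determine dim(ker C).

Row reduce to echelon form.
R2 ← R2 + (7/12)·R1: [0, 11/4, -33/4]
R3 ← R3 + (11/12)·R1: [0, 7/4, -21/4]
R4 ← R4 + (5/12)·R1: [0, 1/4, -3/4]
R5 ← R5 + (1/3)·R1: [0, 2, -6]
R3 ← R3 − (7/11)·R2: [0, 0, 0]
R4 ← R4 − (1/11)·R2: [0, 0, 0]
R5 ← R5 − (8/11)·R2: [0, 0, 0]
2 nonzero rows, so rank(C) = 2.
C has 3 columns; by rank–nullity, nullity = 3 − 2 = 1.

1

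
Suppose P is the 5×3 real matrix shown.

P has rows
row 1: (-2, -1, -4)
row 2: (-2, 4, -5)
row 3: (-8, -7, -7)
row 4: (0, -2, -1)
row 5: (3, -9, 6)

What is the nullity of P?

0

Row reduce to echelon form.
R2 ← R2 − R1: [0, 5, -1]
R3 ← R3 − (4)·R1: [0, -3, 9]
R5 ← R5 + (3/2)·R1: [0, -21/2, 0]
R3 ← R3 + (3/5)·R2: [0, 0, 42/5]
R4 ← R4 + (2/5)·R2: [0, 0, -7/5]
R5 ← R5 + (21/10)·R2: [0, 0, -21/10]
R4 ← R4 + (1/6)·R3: [0, 0, 0]
R5 ← R5 + (1/4)·R3: [0, 0, 0]
3 nonzero rows, so rank(P) = 3.
P has 3 columns; by rank–nullity, nullity = 3 − 3 = 0.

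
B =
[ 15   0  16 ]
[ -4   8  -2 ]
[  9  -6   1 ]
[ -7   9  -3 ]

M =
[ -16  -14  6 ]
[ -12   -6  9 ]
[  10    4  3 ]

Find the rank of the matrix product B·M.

3

First compute BM:
[[-80, -146, 138],
 [-52,   0,  42],
 [-62, -86,   3],
 [-26,  32,  30]]
Now row reduce the product.
R2 ← R2 − (13/20)·R1: [0, 949/10, -477/10]
R3 ← R3 − (31/40)·R1: [0, 543/20, -2079/20]
R4 ← R4 − (13/40)·R1: [0, 1589/20, -297/20]
R3 ← R3 − (543/1898)·R2: [0, 0, -85698/949]
R4 ← R4 − (1589/1898)·R2: [0, 0, 23805/949]
R4 ← R4 + (5/18)·R3: [0, 0, 0]
3 nonzero rows, so rank(BM) = 3.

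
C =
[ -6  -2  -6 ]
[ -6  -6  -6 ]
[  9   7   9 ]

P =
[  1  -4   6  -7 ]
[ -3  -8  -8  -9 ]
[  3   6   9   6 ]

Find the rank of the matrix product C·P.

2

First compute CP:
[[-18,   4, -74,  24],
 [ -6,  36, -42,  60],
 [ 15, -38,  79, -72]]
Now row reduce the product.
R2 ← R2 − (1/3)·R1: [0, 104/3, -52/3, 52]
R3 ← R3 + (5/6)·R1: [0, -104/3, 52/3, -52]
R3 ← R3 + R2: [0, 0, 0, 0]
2 nonzero rows, so rank(CP) = 2.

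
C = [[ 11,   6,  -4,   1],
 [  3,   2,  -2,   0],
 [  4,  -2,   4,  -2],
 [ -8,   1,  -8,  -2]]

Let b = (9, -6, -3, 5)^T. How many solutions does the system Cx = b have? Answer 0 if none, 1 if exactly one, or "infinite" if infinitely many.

0

Row reduce the augmented matrix [C | b].
R2 ← R2 − (3/11)·R1: [0, 4/11, -10/11, -3/11, -93/11]
R3 ← R3 − (4/11)·R1: [0, -46/11, 60/11, -26/11, -69/11]
R4 ← R4 + (8/11)·R1: [0, 59/11, -120/11, -14/11, 127/11]
R3 ← R3 + (23/2)·R2: [0, 0, -5, -11/2, -207/2]
R4 ← R4 − (59/4)·R2: [0, 0, 5/2, 11/4, 545/4]
R4 ← R4 + (1/2)·R3: [0, 0, 0, 0, 169/2]
The echelon form has 4 nonzero rows; the last pivot sits in the augmented column, so rank(C) = 3 but rank([C|b]) = 4.
Since the ranks differ, the system is inconsistent.
It has no solutions.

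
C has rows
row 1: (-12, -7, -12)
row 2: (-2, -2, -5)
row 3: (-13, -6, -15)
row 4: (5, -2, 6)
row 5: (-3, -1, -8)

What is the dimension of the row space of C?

Row reduce to echelon form.
R2 ← R2 − (1/6)·R1: [0, -5/6, -3]
R3 ← R3 − (13/12)·R1: [0, 19/12, -2]
R4 ← R4 + (5/12)·R1: [0, -59/12, 1]
R5 ← R5 − (1/4)·R1: [0, 3/4, -5]
R3 ← R3 + (19/10)·R2: [0, 0, -77/10]
R4 ← R4 − (59/10)·R2: [0, 0, 187/10]
R5 ← R5 + (9/10)·R2: [0, 0, -77/10]
R4 ← R4 + (17/7)·R3: [0, 0, 0]
R5 ← R5 − R3: [0, 0, 0]
Echelon form has 3 nonzero rows, so rank(C) = 3.
The row space has dimension equal to the rank: 3.

3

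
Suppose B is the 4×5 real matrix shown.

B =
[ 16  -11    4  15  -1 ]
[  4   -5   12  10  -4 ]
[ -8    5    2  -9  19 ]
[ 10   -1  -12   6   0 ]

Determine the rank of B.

4

Row reduce to echelon form.
R2 ← R2 − (1/4)·R1: [0, -9/4, 11, 25/4, -15/4]
R3 ← R3 + (1/2)·R1: [0, -1/2, 4, -3/2, 37/2]
R4 ← R4 − (5/8)·R1: [0, 47/8, -29/2, -27/8, 5/8]
R3 ← R3 − (2/9)·R2: [0, 0, 14/9, -26/9, 58/3]
R4 ← R4 + (47/18)·R2: [0, 0, 128/9, 233/18, -55/6]
R4 ← R4 − (64/7)·R3: [0, 0, 0, 551/14, -2603/14]
Echelon form has 4 nonzero rows, so rank(B) = 4.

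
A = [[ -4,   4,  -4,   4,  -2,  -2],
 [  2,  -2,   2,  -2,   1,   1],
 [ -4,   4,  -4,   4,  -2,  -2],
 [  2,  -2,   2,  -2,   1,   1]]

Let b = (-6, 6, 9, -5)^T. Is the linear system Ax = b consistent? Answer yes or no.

Row reduce the augmented matrix [A | b].
R2 ← R2 + (1/2)·R1: [0, 0, 0, 0, 0, 0, 3]
R3 ← R3 − R1: [0, 0, 0, 0, 0, 0, 15]
R4 ← R4 + (1/2)·R1: [0, 0, 0, 0, 0, 0, -8]
R3 ← R3 − (5)·R2: [0, 0, 0, 0, 0, 0, 0]
R4 ← R4 + (8/3)·R2: [0, 0, 0, 0, 0, 0, 0]
The echelon form has 2 nonzero rows; the last pivot sits in the augmented column, so rank(A) = 1 but rank([A|b]) = 2.
Since the ranks differ, the system is inconsistent.

no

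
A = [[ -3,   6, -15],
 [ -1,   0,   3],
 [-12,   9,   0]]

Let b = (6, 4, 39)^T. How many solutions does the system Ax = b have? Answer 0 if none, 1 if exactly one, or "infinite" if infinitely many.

infinite

Row reduce the augmented matrix [A | b].
R2 ← R2 − (1/3)·R1: [0, -2, 8, 2]
R3 ← R3 − (4)·R1: [0, -15, 60, 15]
R3 ← R3 − (15/2)·R2: [0, 0, 0, 0]
The echelon form has 2 nonzero rows, and every pivot lies in the first 3 columns, so rank(A) = rank([A|b]) = 2.
The system is consistent.
rank = 2 < 3 unknowns, so there are infinitely many solutions.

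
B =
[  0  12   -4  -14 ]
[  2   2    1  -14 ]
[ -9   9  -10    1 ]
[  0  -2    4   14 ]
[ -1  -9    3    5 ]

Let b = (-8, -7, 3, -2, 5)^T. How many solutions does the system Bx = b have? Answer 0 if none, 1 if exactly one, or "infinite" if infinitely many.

0

Row reduce the augmented matrix [B | b].
Swap R1 ↔ R2
R3 ← R3 + (9/2)·R1: [0, 18, -11/2, -62, -57/2]
R5 ← R5 + (1/2)·R1: [0, -8, 7/2, -2, 3/2]
R3 ← R3 − (3/2)·R2: [0, 0, 1/2, -41, -33/2]
R4 ← R4 + (1/6)·R2: [0, 0, 10/3, 35/3, -10/3]
R5 ← R5 + (2/3)·R2: [0, 0, 5/6, -34/3, -23/6]
R4 ← R4 − (20/3)·R3: [0, 0, 0, 285, 320/3]
R5 ← R5 − (5/3)·R3: [0, 0, 0, 57, 71/3]
R5 ← R5 − (1/5)·R4: [0, 0, 0, 0, 7/3]
The echelon form has 5 nonzero rows; the last pivot sits in the augmented column, so rank(B) = 4 but rank([B|b]) = 5.
Since the ranks differ, the system is inconsistent.
It has no solutions.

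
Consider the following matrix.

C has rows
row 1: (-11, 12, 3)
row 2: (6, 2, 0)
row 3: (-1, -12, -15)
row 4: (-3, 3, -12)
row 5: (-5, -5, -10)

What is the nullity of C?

Row reduce to echelon form.
R2 ← R2 + (6/11)·R1: [0, 94/11, 18/11]
R3 ← R3 − (1/11)·R1: [0, -144/11, -168/11]
R4 ← R4 − (3/11)·R1: [0, -3/11, -141/11]
R5 ← R5 − (5/11)·R1: [0, -115/11, -125/11]
R3 ← R3 + (72/47)·R2: [0, 0, -600/47]
R4 ← R4 + (3/94)·R2: [0, 0, -600/47]
R5 ← R5 + (115/94)·R2: [0, 0, -440/47]
R4 ← R4 − R3: [0, 0, 0]
R5 ← R5 − (11/15)·R3: [0, 0, 0]
3 nonzero rows, so rank(C) = 3.
C has 3 columns; by rank–nullity, nullity = 3 − 3 = 0.

0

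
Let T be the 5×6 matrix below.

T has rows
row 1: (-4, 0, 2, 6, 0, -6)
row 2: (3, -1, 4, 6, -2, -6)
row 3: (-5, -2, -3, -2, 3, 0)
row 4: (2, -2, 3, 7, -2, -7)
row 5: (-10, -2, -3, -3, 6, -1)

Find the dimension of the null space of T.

Row reduce to echelon form.
R2 ← R2 + (3/4)·R1: [0, -1, 11/2, 21/2, -2, -21/2]
R3 ← R3 − (5/4)·R1: [0, -2, -11/2, -19/2, 3, 15/2]
R4 ← R4 + (1/2)·R1: [0, -2, 4, 10, -2, -10]
R5 ← R5 − (5/2)·R1: [0, -2, -8, -18, 6, 14]
R3 ← R3 − (2)·R2: [0, 0, -33/2, -61/2, 7, 57/2]
R4 ← R4 − (2)·R2: [0, 0, -7, -11, 2, 11]
R5 ← R5 − (2)·R2: [0, 0, -19, -39, 10, 35]
R4 ← R4 − (14/33)·R3: [0, 0, 0, 64/33, -32/33, -12/11]
R5 ← R5 − (38/33)·R3: [0, 0, 0, -128/33, 64/33, 24/11]
R5 ← R5 + (2)·R4: [0, 0, 0, 0, 0, 0]
4 nonzero rows, so rank(T) = 4.
T has 6 columns; by rank–nullity, nullity = 6 − 4 = 2.

2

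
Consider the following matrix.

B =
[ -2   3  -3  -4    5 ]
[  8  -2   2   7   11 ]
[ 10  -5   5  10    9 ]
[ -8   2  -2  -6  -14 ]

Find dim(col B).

Row reduce to echelon form.
R2 ← R2 + (4)·R1: [0, 10, -10, -9, 31]
R3 ← R3 + (5)·R1: [0, 10, -10, -10, 34]
R4 ← R4 − (4)·R1: [0, -10, 10, 10, -34]
R3 ← R3 − R2: [0, 0, 0, -1, 3]
R4 ← R4 + R2: [0, 0, 0, 1, -3]
R4 ← R4 + R3: [0, 0, 0, 0, 0]
Echelon form has 3 nonzero rows, so rank(B) = 3.
The column space has dimension equal to the rank: 3.

3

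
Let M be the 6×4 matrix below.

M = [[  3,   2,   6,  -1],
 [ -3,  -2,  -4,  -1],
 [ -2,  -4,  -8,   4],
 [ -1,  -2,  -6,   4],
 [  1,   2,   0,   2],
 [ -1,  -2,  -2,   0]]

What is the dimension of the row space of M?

3

Row reduce to echelon form.
R2 ← R2 + R1: [0, 0, 2, -2]
R3 ← R3 + (2/3)·R1: [0, -8/3, -4, 10/3]
R4 ← R4 + (1/3)·R1: [0, -4/3, -4, 11/3]
R5 ← R5 − (1/3)·R1: [0, 4/3, -2, 7/3]
R6 ← R6 + (1/3)·R1: [0, -4/3, 0, -1/3]
Swap R2 ↔ R3
R4 ← R4 − (1/2)·R2: [0, 0, -2, 2]
R5 ← R5 + (1/2)·R2: [0, 0, -4, 4]
R6 ← R6 − (1/2)·R2: [0, 0, 2, -2]
R4 ← R4 + R3: [0, 0, 0, 0]
R5 ← R5 + (2)·R3: [0, 0, 0, 0]
R6 ← R6 − R3: [0, 0, 0, 0]
Echelon form has 3 nonzero rows, so rank(M) = 3.
The row space has dimension equal to the rank: 3.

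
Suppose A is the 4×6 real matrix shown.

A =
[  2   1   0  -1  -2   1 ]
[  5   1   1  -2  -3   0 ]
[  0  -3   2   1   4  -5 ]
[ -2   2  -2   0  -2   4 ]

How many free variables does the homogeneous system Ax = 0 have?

4

Row reduce to echelon form.
R2 ← R2 − (5/2)·R1: [0, -3/2, 1, 1/2, 2, -5/2]
R4 ← R4 + R1: [0, 3, -2, -1, -4, 5]
R3 ← R3 − (2)·R2: [0, 0, 0, 0, 0, 0]
R4 ← R4 + (2)·R2: [0, 0, 0, 0, 0, 0]
2 nonzero rows, so rank(A) = 2.
A has 6 columns; by rank–nullity, nullity = 6 − 2 = 4.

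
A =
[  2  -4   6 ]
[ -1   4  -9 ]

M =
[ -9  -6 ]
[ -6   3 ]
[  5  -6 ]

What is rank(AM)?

First compute AM:
[[ 36, -60],
 [-60,  72]]
Now row reduce the product.
R2 ← R2 + (5/3)·R1: [0, -28]
2 nonzero rows, so rank(AM) = 2.

2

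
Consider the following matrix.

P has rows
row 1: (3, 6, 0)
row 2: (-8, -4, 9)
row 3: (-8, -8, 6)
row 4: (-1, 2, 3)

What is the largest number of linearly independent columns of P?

Row reduce to echelon form.
R2 ← R2 + (8/3)·R1: [0, 12, 9]
R3 ← R3 + (8/3)·R1: [0, 8, 6]
R4 ← R4 + (1/3)·R1: [0, 4, 3]
R3 ← R3 − (2/3)·R2: [0, 0, 0]
R4 ← R4 − (1/3)·R2: [0, 0, 0]
Echelon form has 2 nonzero rows, so rank(P) = 2.
The rank gives the maximum number of linearly independent columns: 2.

2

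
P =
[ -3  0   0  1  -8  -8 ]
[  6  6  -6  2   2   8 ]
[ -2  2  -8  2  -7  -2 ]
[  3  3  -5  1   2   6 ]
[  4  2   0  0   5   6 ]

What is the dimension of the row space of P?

Row reduce to echelon form.
R2 ← R2 + (2)·R1: [0, 6, -6, 4, -14, -8]
R3 ← R3 − (2/3)·R1: [0, 2, -8, 4/3, -5/3, 10/3]
R4 ← R4 + R1: [0, 3, -5, 2, -6, -2]
R5 ← R5 + (4/3)·R1: [0, 2, 0, 4/3, -17/3, -14/3]
R3 ← R3 − (1/3)·R2: [0, 0, -6, 0, 3, 6]
R4 ← R4 − (1/2)·R2: [0, 0, -2, 0, 1, 2]
R5 ← R5 − (1/3)·R2: [0, 0, 2, 0, -1, -2]
R4 ← R4 − (1/3)·R3: [0, 0, 0, 0, 0, 0]
R5 ← R5 + (1/3)·R3: [0, 0, 0, 0, 0, 0]
Echelon form has 3 nonzero rows, so rank(P) = 3.
The row space has dimension equal to the rank: 3.

3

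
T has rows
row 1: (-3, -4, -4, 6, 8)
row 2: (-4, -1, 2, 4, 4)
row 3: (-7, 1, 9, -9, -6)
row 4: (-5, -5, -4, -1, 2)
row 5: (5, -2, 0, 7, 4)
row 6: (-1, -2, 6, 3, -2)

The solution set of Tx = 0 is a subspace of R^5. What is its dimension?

0

Row reduce to echelon form.
R2 ← R2 − (4/3)·R1: [0, 13/3, 22/3, -4, -20/3]
R3 ← R3 − (7/3)·R1: [0, 31/3, 55/3, -23, -74/3]
R4 ← R4 − (5/3)·R1: [0, 5/3, 8/3, -11, -34/3]
R5 ← R5 + (5/3)·R1: [0, -26/3, -20/3, 17, 52/3]
R6 ← R6 − (1/3)·R1: [0, -2/3, 22/3, 1, -14/3]
R3 ← R3 − (31/13)·R2: [0, 0, 11/13, -175/13, -114/13]
R4 ← R4 − (5/13)·R2: [0, 0, -2/13, -123/13, -114/13]
R5 ← R5 + (2)·R2: [0, 0, 8, 9, 4]
R6 ← R6 + (2/13)·R2: [0, 0, 110/13, 5/13, -74/13]
R4 ← R4 + (2/11)·R3: [0, 0, 0, -131/11, -114/11]
R5 ← R5 − (104/11)·R3: [0, 0, 0, 1499/11, 956/11]
R6 ← R6 − (10)·R3: [0, 0, 0, 135, 82]
R5 ← R5 + (1499/131)·R4: [0, 0, 0, 0, -4150/131]
R6 ← R6 + (1485/131)·R4: [0, 0, 0, 0, -4648/131]
R6 ← R6 − (28/25)·R5: [0, 0, 0, 0, 0]
5 nonzero rows, so rank(T) = 5.
T has 5 columns; by rank–nullity, nullity = 5 − 5 = 0.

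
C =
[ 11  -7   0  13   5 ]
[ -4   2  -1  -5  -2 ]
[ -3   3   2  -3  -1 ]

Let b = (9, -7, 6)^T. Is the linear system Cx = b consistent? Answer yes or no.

Row reduce the augmented matrix [C | b].
R2 ← R2 + (4/11)·R1: [0, -6/11, -1, -3/11, -2/11, -41/11]
R3 ← R3 + (3/11)·R1: [0, 12/11, 2, 6/11, 4/11, 93/11]
R3 ← R3 + (2)·R2: [0, 0, 0, 0, 0, 1]
The echelon form has 3 nonzero rows; the last pivot sits in the augmented column, so rank(C) = 2 but rank([C|b]) = 3.
Since the ranks differ, the system is inconsistent.

no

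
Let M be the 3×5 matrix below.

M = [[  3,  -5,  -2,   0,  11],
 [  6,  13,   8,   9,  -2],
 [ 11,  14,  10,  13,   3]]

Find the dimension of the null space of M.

Row reduce to echelon form.
R2 ← R2 − (2)·R1: [0, 23, 12, 9, -24]
R3 ← R3 − (11/3)·R1: [0, 97/3, 52/3, 13, -112/3]
R3 ← R3 − (97/69)·R2: [0, 0, 32/69, 8/23, -248/69]
3 nonzero rows, so rank(M) = 3.
M has 5 columns; by rank–nullity, nullity = 5 − 3 = 2.

2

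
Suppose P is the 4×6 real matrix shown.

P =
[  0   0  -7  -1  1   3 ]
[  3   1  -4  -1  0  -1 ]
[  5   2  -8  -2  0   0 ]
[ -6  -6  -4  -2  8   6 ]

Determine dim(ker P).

2

Row reduce to echelon form.
Swap R1 ↔ R2
R3 ← R3 − (5/3)·R1: [0, 1/3, -4/3, -1/3, 0, 5/3]
R4 ← R4 + (2)·R1: [0, -4, -12, -4, 8, 4]
Swap R2 ↔ R3
R4 ← R4 + (12)·R2: [0, 0, -28, -8, 8, 24]
R4 ← R4 − (4)·R3: [0, 0, 0, -4, 4, 12]
4 nonzero rows, so rank(P) = 4.
P has 6 columns; by rank–nullity, nullity = 6 − 4 = 2.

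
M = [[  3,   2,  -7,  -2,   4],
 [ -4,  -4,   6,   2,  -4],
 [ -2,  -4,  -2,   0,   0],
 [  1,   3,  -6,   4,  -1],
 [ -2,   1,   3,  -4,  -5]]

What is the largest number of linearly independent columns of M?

4

Row reduce to echelon form.
R2 ← R2 + (4/3)·R1: [0, -4/3, -10/3, -2/3, 4/3]
R3 ← R3 + (2/3)·R1: [0, -8/3, -20/3, -4/3, 8/3]
R4 ← R4 − (1/3)·R1: [0, 7/3, -11/3, 14/3, -7/3]
R5 ← R5 + (2/3)·R1: [0, 7/3, -5/3, -16/3, -7/3]
R3 ← R3 − (2)·R2: [0, 0, 0, 0, 0]
R4 ← R4 + (7/4)·R2: [0, 0, -19/2, 7/2, 0]
R5 ← R5 + (7/4)·R2: [0, 0, -15/2, -13/2, 0]
Swap R3 ↔ R4
R5 ← R5 − (15/19)·R3: [0, 0, 0, -176/19, 0]
Swap R4 ↔ R5
Echelon form has 4 nonzero rows, so rank(M) = 4.
The rank gives the maximum number of linearly independent columns: 4.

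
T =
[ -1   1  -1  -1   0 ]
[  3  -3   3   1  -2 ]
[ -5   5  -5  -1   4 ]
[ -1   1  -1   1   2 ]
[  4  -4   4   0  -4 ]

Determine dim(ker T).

3

Row reduce to echelon form.
R2 ← R2 + (3)·R1: [0, 0, 0, -2, -2]
R3 ← R3 − (5)·R1: [0, 0, 0, 4, 4]
R4 ← R4 − R1: [0, 0, 0, 2, 2]
R5 ← R5 + (4)·R1: [0, 0, 0, -4, -4]
R3 ← R3 + (2)·R2: [0, 0, 0, 0, 0]
R4 ← R4 + R2: [0, 0, 0, 0, 0]
R5 ← R5 − (2)·R2: [0, 0, 0, 0, 0]
2 nonzero rows, so rank(T) = 2.
T has 5 columns; by rank–nullity, nullity = 5 − 2 = 3.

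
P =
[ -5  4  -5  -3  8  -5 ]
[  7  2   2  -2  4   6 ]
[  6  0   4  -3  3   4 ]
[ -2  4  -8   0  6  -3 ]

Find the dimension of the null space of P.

Row reduce to echelon form.
R2 ← R2 + (7/5)·R1: [0, 38/5, -5, -31/5, 76/5, -1]
R3 ← R3 + (6/5)·R1: [0, 24/5, -2, -33/5, 63/5, -2]
R4 ← R4 − (2/5)·R1: [0, 12/5, -6, 6/5, 14/5, -1]
R3 ← R3 − (12/19)·R2: [0, 0, 22/19, -51/19, 3, -26/19]
R4 ← R4 − (6/19)·R2: [0, 0, -84/19, 60/19, -2, -13/19]
R4 ← R4 + (42/11)·R3: [0, 0, 0, -78/11, 104/11, -65/11]
4 nonzero rows, so rank(P) = 4.
P has 6 columns; by rank–nullity, nullity = 6 − 4 = 2.

2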